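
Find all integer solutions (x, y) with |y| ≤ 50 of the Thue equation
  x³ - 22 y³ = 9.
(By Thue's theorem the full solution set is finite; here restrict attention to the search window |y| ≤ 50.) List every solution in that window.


The equation is x³ - 22y³ = 9. For fixed y, x³ = 22·y³ + 9, so a solution requires the RHS to be a perfect cube.
Strategy: iterate y from -50 to 50, compute RHS = 22·y³ + 9, and check whether it is a (positive or negative) perfect cube.
Check small values of y:
  y = 0: RHS = 9 is not a perfect cube.
  y = 1: RHS = 31 is not a perfect cube.
  y = -1: RHS = -13 is not a perfect cube.
  y = 2: RHS = 185 is not a perfect cube.
  y = -2: RHS = -167 is not a perfect cube.
  y = 3: RHS = 603 is not a perfect cube.
  y = -3: RHS = -585 is not a perfect cube.
Continuing the search up to |y| = 50 finds no solutions either.
No (x, y) in the scanned range satisfies the equation.

No integer solutions with |y| ≤ 50.


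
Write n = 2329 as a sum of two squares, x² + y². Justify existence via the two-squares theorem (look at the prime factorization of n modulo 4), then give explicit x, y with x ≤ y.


Step 1: Factor n = 2329 = 17 · 137.
Step 2: Check the mod-4 condition on each prime factor: 17 ≡ 1 (mod 4), exponent 1; 137 ≡ 1 (mod 4), exponent 1.
All primes ≡ 3 (mod 4) appear to even exponent (or don't appear), so by the two-squares theorem n IS expressible as a sum of two squares.
Step 3: Build a representation. Here n = 17 · 137 is a product of primes ≡ 1 (mod 4). Each prime p ≡ 1 (mod 4) is itself a sum of two squares; find a² by testing p − a² for a perfect square:
  17: 17 − 1² = 16 = 4² ⇒ 17 = 1² + 4².
  137: 137 − 1² = 136, 137 − 2² = 133, 137 − 3² = 128, 137 − 4² = 121 = 11² ⇒ 137 = 4² + 11².
  Combine using the Brahmagupta–Fibonacci identity (a² + b²)(c² + d²) = (ac − bd)² + (ad + bc)² = (ac + bd)² + (ad − bc)²:
  17 · 137 = 2329: from (1² + 4²)(4² + 11²), take (1·4 − 4·11, 1·11 + 4·4) = (4 − 44, 11 + 16) = (-40, 27); dropping signs (only squares matter) gives (40, 27); check 40² + 27² = 1600 + 729 = 2329 ✓.
Step 4: Order so x ≤ y and verify: 27² + 40² = 729 + 1600 = 2329 = n. ✓

n = 2329 = 27² + 40² (one valid representation with x ≤ y).


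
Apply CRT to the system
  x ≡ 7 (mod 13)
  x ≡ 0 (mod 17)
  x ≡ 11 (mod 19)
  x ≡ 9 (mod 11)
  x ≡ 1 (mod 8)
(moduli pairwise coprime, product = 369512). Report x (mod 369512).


Product of moduli M = 13 · 17 · 19 · 11 · 8 = 369512.
Merge one congruence at a time:
  Start: x ≡ 7 (mod 13).
  Combine with x ≡ 0 (mod 17); new modulus lcm = 221.
    Write x = 7 + 13·t and substitute into x ≡ 0 (mod 17): 13·t ≡ 0 − 7 = -7 (mod 17).
    Reduce coefficients mod 17: 13·t ≡ 10 (mod 17).
    The inverse of 13 mod 17 is 4 (since 13·4 = 52 = 3·17 + 1), so t ≡ 4·10 = 40 ≡ 6 (mod 17).
    Then x = 7 + 13·6 = 85, valid modulo lcm(13, 17) = 221: x ≡ 85 (mod 221).
  Combine with x ≡ 11 (mod 19); new modulus lcm = 4199.
    Write x = 85 + 221·t and substitute into x ≡ 11 (mod 19): 221·t ≡ 11 − 85 = -74 (mod 19).
    Reduce coefficients mod 19: 12·t ≡ 2 (mod 19).
    The inverse of 12 mod 19 is 8 (since 12·8 = 96 = 5·19 + 1), so t ≡ 8·2 = 16 ≡ 16 (mod 19).
    Then x = 85 + 221·16 = 3621, valid modulo lcm(221, 19) = 4199: x ≡ 3621 (mod 4199).
  Combine with x ≡ 9 (mod 11); new modulus lcm = 46189.
    Write x = 3621 + 4199·t and substitute into x ≡ 9 (mod 11): 4199·t ≡ 9 − 3621 = -3612 (mod 11).
    Reduce coefficients mod 11: 8·t ≡ 7 (mod 11).
    The inverse of 8 mod 11 is 7 (since 8·7 = 56 = 5·11 + 1), so t ≡ 7·7 = 49 ≡ 5 (mod 11).
    Then x = 3621 + 4199·5 = 24616, valid modulo lcm(4199, 11) = 46189: x ≡ 24616 (mod 46189).
  Combine with x ≡ 1 (mod 8); new modulus lcm = 369512.
    Write x = 24616 + 46189·t and substitute into x ≡ 1 (mod 8): 46189·t ≡ 1 − 24616 = -24615 (mod 8).
    Reduce coefficients mod 8: 5·t ≡ 1 (mod 8).
    The inverse of 5 mod 8 is 5 (since 5·5 = 25 = 3·8 + 1), so t ≡ 5·1 = 5 ≡ 5 (mod 8).
    Then x = 24616 + 46189·5 = 255561, valid modulo lcm(46189, 8) = 369512: x ≡ 255561 (mod 369512).
Verify against each original: 255561 mod 13 = 7, 255561 mod 17 = 0, 255561 mod 19 = 11, 255561 mod 11 = 9, 255561 mod 8 = 1.

x ≡ 255561 (mod 369512).


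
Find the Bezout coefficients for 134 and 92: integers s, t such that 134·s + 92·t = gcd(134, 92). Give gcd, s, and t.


Euclidean algorithm on (134, 92) — divide until remainder is 0:
  134 = 1 · 92 + 42
  92 = 2 · 42 + 8
  42 = 5 · 8 + 2
  8 = 4 · 2 + 0
gcd(134, 92) = 2.
Track Bezout coefficients alongside the remainders: start with r₀ = 134 = a·1 + b·0 (s = 1, t = 0) and r₁ = 92 = a·0 + b·1 (s = 0, t = 1); each new remainder r_{k+1} = r_{k-1} − q_k·r_k inherits s_{k+1} = s_{k-1} − q_k·s_k, t_{k+1} = t_{k-1} − q_k·t_k, so r_k = a·s_k + b·t_k at every step:
  q = 1: r = 42, s = 1 − 1·0 = 1, t = 0 − 1·1 = -1  (check: 134·1 + 92·(-1) = 42)
  q = 2: r = 8, s = 0 − 2·1 = -2, t = 1 − 2·(-1) = 3  (check: 134·(-2) + 92·3 = 8)
  q = 5: r = 2, s = 1 − 5·(-2) = 11, t = -1 − 5·3 = -16  (check: 134·11 + 92·(-16) = 2)
The row with r = 2 (the gcd) gives the Bezout coefficients s = 11, t = -16.
Result: 134 · (11) + 92 · (-16) = 2.

gcd(134, 92) = 2; s = 11, t = -16 (check: 134·11 + 92·(-16) = 2).


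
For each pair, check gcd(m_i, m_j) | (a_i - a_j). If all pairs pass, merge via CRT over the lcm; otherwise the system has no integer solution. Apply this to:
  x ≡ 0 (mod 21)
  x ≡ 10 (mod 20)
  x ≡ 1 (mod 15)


Moduli 21, 20, 15 are not pairwise coprime, so CRT works modulo lcm(m_i) when all pairwise compatibility conditions hold.
Pairwise compatibility: gcd(m_i, m_j) must divide a_i - a_j for every pair.
Merge one congruence at a time:
  Start: x ≡ 0 (mod 21).
  Combine with x ≡ 10 (mod 20): gcd(21, 20) = 1; 10 - 0 = 10, which IS divisible by 1, so compatible.
    Write x = 0 + 21·t and substitute into x ≡ 10 (mod 20): 21·t ≡ 10 − 0 = 10 (mod 20).
    Reduce coefficients mod 20: 1·t ≡ 10 (mod 20).
    So t ≡ 10 (mod 20).
    Then x = 0 + 21·10 = 210, valid modulo lcm(21, 20) = 420: x ≡ 210 (mod 420).
  Combine with x ≡ 1 (mod 15): gcd(420, 15) = 15, and 1 - 210 = -209 is NOT divisible by 15.
    ⇒ system is inconsistent (no integer solution).

No solution (the system is inconsistent).


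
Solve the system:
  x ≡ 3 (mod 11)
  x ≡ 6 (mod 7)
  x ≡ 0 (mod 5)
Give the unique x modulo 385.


Moduli 11, 7, 5 are pairwise coprime; by CRT there is a unique solution modulo M = 11 · 7 · 5 = 385.
Solve pairwise, accumulating the modulus:
  Start with x ≡ 3 (mod 11).
  Combine with x ≡ 6 (mod 7): since gcd(11, 7) = 1, we get a unique residue mod 77.
    Write x = 3 + 11·t and substitute into x ≡ 6 (mod 7): 11·t ≡ 6 − 3 = 3 (mod 7).
    Reduce coefficients mod 7: 4·t ≡ 3 (mod 7).
    The inverse of 4 mod 7 is 2 (since 4·2 = 8 = 1·7 + 1), so t ≡ 2·3 = 6 ≡ 6 (mod 7).
    Then x = 3 + 11·6 = 69, valid modulo lcm(11, 7) = 77: x ≡ 69 (mod 77).
  Combine with x ≡ 0 (mod 5): since gcd(77, 5) = 1, we get a unique residue mod 385.
    Write x = 69 + 77·t and substitute into x ≡ 0 (mod 5): 77·t ≡ 0 − 69 = -69 (mod 5).
    Reduce coefficients mod 5: 2·t ≡ 1 (mod 5).
    The inverse of 2 mod 5 is 3 (since 2·3 = 6 = 1·5 + 1), so t ≡ 3·1 = 3 ≡ 3 (mod 5).
    Then x = 69 + 77·3 = 300, valid modulo lcm(77, 5) = 385: x ≡ 300 (mod 385).
Verify: 300 mod 11 = 3 ✓, 300 mod 7 = 6 ✓, 300 mod 5 = 0 ✓.

x ≡ 300 (mod 385).


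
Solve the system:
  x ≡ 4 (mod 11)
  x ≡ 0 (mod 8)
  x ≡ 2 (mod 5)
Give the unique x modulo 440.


Moduli 11, 8, 5 are pairwise coprime; by CRT there is a unique solution modulo M = 11 · 8 · 5 = 440.
Solve pairwise, accumulating the modulus:
  Start with x ≡ 4 (mod 11).
  Combine with x ≡ 0 (mod 8): since gcd(11, 8) = 1, we get a unique residue mod 88.
    Write x = 4 + 11·t and substitute into x ≡ 0 (mod 8): 11·t ≡ 0 − 4 = -4 (mod 8).
    Reduce coefficients mod 8: 3·t ≡ 4 (mod 8).
    The inverse of 3 mod 8 is 3 (since 3·3 = 9 = 1·8 + 1), so t ≡ 3·4 = 12 ≡ 4 (mod 8).
    Then x = 4 + 11·4 = 48, valid modulo lcm(11, 8) = 88: x ≡ 48 (mod 88).
  Combine with x ≡ 2 (mod 5): since gcd(88, 5) = 1, we get a unique residue mod 440.
    Write x = 48 + 88·t and substitute into x ≡ 2 (mod 5): 88·t ≡ 2 − 48 = -46 (mod 5).
    Reduce coefficients mod 5: 3·t ≡ 4 (mod 5).
    The inverse of 3 mod 5 is 2 (since 3·2 = 6 = 1·5 + 1), so t ≡ 2·4 = 8 ≡ 3 (mod 5).
    Then x = 48 + 88·3 = 312, valid modulo lcm(88, 5) = 440: x ≡ 312 (mod 440).
Verify: 312 mod 11 = 4 ✓, 312 mod 8 = 0 ✓, 312 mod 5 = 2 ✓.

x ≡ 312 (mod 440).


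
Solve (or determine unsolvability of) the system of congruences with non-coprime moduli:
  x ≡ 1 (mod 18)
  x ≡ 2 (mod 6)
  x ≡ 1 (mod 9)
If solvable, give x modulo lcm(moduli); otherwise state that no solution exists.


Moduli 18, 6, 9 are not pairwise coprime, so CRT works modulo lcm(m_i) when all pairwise compatibility conditions hold.
Pairwise compatibility: gcd(m_i, m_j) must divide a_i - a_j for every pair.
Merge one congruence at a time:
  Start: x ≡ 1 (mod 18).
  Combine with x ≡ 2 (mod 6): gcd(18, 6) = 6, and 2 - 1 = 1 is NOT divisible by 6.
    ⇒ system is inconsistent (no integer solution).

No solution (the system is inconsistent).


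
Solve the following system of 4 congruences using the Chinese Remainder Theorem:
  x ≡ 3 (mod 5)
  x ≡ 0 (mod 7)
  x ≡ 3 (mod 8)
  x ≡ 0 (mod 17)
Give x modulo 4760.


Product of moduli M = 5 · 7 · 8 · 17 = 4760.
Merge one congruence at a time:
  Start: x ≡ 3 (mod 5).
  Combine with x ≡ 0 (mod 7); new modulus lcm = 35.
    Write x = 3 + 5·t and substitute into x ≡ 0 (mod 7): 5·t ≡ 0 − 3 = -3 (mod 7).
    Reduce coefficients mod 7: 5·t ≡ 4 (mod 7).
    The inverse of 5 mod 7 is 3 (since 5·3 = 15 = 2·7 + 1), so t ≡ 3·4 = 12 ≡ 5 (mod 7).
    Then x = 3 + 5·5 = 28, valid modulo lcm(5, 7) = 35: x ≡ 28 (mod 35).
  Combine with x ≡ 3 (mod 8); new modulus lcm = 280.
    Write x = 28 + 35·t and substitute into x ≡ 3 (mod 8): 35·t ≡ 3 − 28 = -25 (mod 8).
    Reduce coefficients mod 8: 3·t ≡ 7 (mod 8).
    The inverse of 3 mod 8 is 3 (since 3·3 = 9 = 1·8 + 1), so t ≡ 3·7 = 21 ≡ 5 (mod 8).
    Then x = 28 + 35·5 = 203, valid modulo lcm(35, 8) = 280: x ≡ 203 (mod 280).
  Combine with x ≡ 0 (mod 17); new modulus lcm = 4760.
    Write x = 203 + 280·t and substitute into x ≡ 0 (mod 17): 280·t ≡ 0 − 203 = -203 (mod 17).
    Reduce coefficients mod 17: 8·t ≡ 1 (mod 17).
    The inverse of 8 mod 17 is 15 (since 8·15 = 120 = 7·17 + 1), so t ≡ 15·1 = 15 ≡ 15 (mod 17).
    Then x = 203 + 280·15 = 4403, valid modulo lcm(280, 17) = 4760: x ≡ 4403 (mod 4760).
Verify against each original: 4403 mod 5 = 3, 4403 mod 7 = 0, 4403 mod 8 = 3, 4403 mod 17 = 0.

x ≡ 4403 (mod 4760).


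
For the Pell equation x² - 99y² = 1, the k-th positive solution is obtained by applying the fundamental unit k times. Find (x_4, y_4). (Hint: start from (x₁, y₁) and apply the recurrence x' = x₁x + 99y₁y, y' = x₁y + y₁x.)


Step 1: Find the fundamental solution (x₁, y₁) of x² - 99y² = 1.
  Expand √99 as a continued fraction. a₀ = ⌊√99⌋ = 9; iterate m_{k+1} = d_k·a_k − m_k, d_{k+1} = (99 − m_{k+1}²)/d_k, a_{k+1} = ⌊(a₀ + m_{k+1})/d_{k+1}⌋ (starting m₀ = 0, d₀ = 1), with convergents p_k = a_k·p_{k-1} + p_{k-2}, q_k = a_k·q_{k-1} + q_{k-2} (p₋₁ = 1, q₋₁ = 0):
  k = 0: a₀ = 9; p₀/q₀ = 9/1; p₀² − 99·q₀² = 81 − 99 = -18.
  k = 1: m = 9, d = 18, a = ⌊(9 + 9)/18⌋ = 1; p/q = (1·9 + 1)/(1·1 + 0) = 10/1; p² − 99·q² = 100 − 99 = 1.
  The first convergent with p² − 99·q² = 1 gives the fundamental solution (x₁, y₁) = (10, 1).
Step 2: Apply the recurrence (x_{n+1}, y_{n+1}) = (x₁x_n + 99y₁y_n, x₁y_n + y₁x_n) repeatedly.
  From (x_1, y_1) = (10, 1): x_2 = 10·10 + 99·1·1 = 199; y_2 = 10·1 + 1·10 = 20.
  From (x_2, y_2) = (199, 20): x_3 = 10·199 + 99·1·20 = 3970; y_3 = 10·20 + 1·199 = 399.
  From (x_3, y_3) = (3970, 399): x_4 = 10·3970 + 99·1·399 = 79201; y_4 = 10·399 + 1·3970 = 7960.
Step 3: Verify x_4² - 99·y_4² = 6272798401 - 6272798400 = 1 (should be 1). ✓

(x_1, y_1) = (10, 1); (x_4, y_4) = (79201, 7960).


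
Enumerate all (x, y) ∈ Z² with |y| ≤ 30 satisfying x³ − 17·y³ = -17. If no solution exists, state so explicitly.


The equation is x³ - 17y³ = -17. For fixed y, x³ = 17·y³ − 17, so a solution requires the RHS to be a perfect cube.
Strategy: iterate y from -30 to 30, compute RHS = 17·y³ − 17, and check whether it is a (positive or negative) perfect cube.
Check small values of y:
  y = 0: RHS = -17 is not a perfect cube.
  y = 1: RHS = 0 = (0)³ ⇒ x = 0 works.
  y = -1: RHS = -34 is not a perfect cube.
  y = 2: RHS = 119 is not a perfect cube.
  y = -2: RHS = -153 is not a perfect cube.
  y = 3: RHS = 442 is not a perfect cube.
  y = -3: RHS = -476 is not a perfect cube.
Continuing the search up to |y| = 30 finds no further solutions beyond those listed.
Collected solutions: (0, 1).

Solutions (with |y| ≤ 30): (0, 1).


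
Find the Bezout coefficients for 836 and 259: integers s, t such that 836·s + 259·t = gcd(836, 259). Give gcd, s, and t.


Euclidean algorithm on (836, 259) — divide until remainder is 0:
  836 = 3 · 259 + 59
  259 = 4 · 59 + 23
  59 = 2 · 23 + 13
  23 = 1 · 13 + 10
  13 = 1 · 10 + 3
  10 = 3 · 3 + 1
  3 = 3 · 1 + 0
gcd(836, 259) = 1.
Track Bezout coefficients alongside the remainders: start with r₀ = 836 = a·1 + b·0 (s = 1, t = 0) and r₁ = 259 = a·0 + b·1 (s = 0, t = 1); each new remainder r_{k+1} = r_{k-1} − q_k·r_k inherits s_{k+1} = s_{k-1} − q_k·s_k, t_{k+1} = t_{k-1} − q_k·t_k, so r_k = a·s_k + b·t_k at every step:
  q = 3: r = 59, s = 1 − 3·0 = 1, t = 0 − 3·1 = -3  (check: 836·1 + 259·(-3) = 59)
  q = 4: r = 23, s = 0 − 4·1 = -4, t = 1 − 4·(-3) = 13  (check: 836·(-4) + 259·13 = 23)
  q = 2: r = 13, s = 1 − 2·(-4) = 9, t = -3 − 2·13 = -29  (check: 836·9 + 259·(-29) = 13)
  q = 1: r = 10, s = -4 − 1·9 = -13, t = 13 − 1·(-29) = 42  (check: 836·(-13) + 259·42 = 10)
  q = 1: r = 3, s = 9 − 1·(-13) = 22, t = -29 − 1·42 = -71  (check: 836·22 + 259·(-71) = 3)
  q = 3: r = 1, s = -13 − 3·22 = -79, t = 42 − 3·(-71) = 255  (check: 836·(-79) + 259·255 = 1)
The row with r = 1 (the gcd) gives the Bezout coefficients s = -79, t = 255.
Result: 836 · (-79) + 259 · (255) = 1.

gcd(836, 259) = 1; s = -79, t = 255 (check: 836·(-79) + 259·255 = 1).


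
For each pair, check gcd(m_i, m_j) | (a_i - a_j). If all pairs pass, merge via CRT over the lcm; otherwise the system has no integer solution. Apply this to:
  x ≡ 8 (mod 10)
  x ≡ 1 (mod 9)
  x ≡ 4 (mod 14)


Moduli 10, 9, 14 are not pairwise coprime, so CRT works modulo lcm(m_i) when all pairwise compatibility conditions hold.
Pairwise compatibility: gcd(m_i, m_j) must divide a_i - a_j for every pair.
Merge one congruence at a time:
  Start: x ≡ 8 (mod 10).
  Combine with x ≡ 1 (mod 9): gcd(10, 9) = 1; 1 - 8 = -7, which IS divisible by 1, so compatible.
    Write x = 8 + 10·t and substitute into x ≡ 1 (mod 9): 10·t ≡ 1 − 8 = -7 (mod 9).
    Reduce coefficients mod 9: 1·t ≡ 2 (mod 9).
    So t ≡ 2 (mod 9).
    Then x = 8 + 10·2 = 28, valid modulo lcm(10, 9) = 90: x ≡ 28 (mod 90).
  Combine with x ≡ 4 (mod 14): gcd(90, 14) = 2; 4 - 28 = -24, which IS divisible by 2, so compatible.
    Write x = 28 + 90·t and substitute into x ≡ 4 (mod 14): 90·t ≡ 4 − 28 = -24 (mod 14).
    Divide the congruence (and modulus) by g = 2: 45·t ≡ -12 (mod 7).
    Reduce coefficients mod 7: 3·t ≡ 2 (mod 7).
    The inverse of 3 mod 7 is 5 (since 3·5 = 15 = 2·7 + 1), so t ≡ 5·2 = 10 ≡ 3 (mod 7).
    Then x = 28 + 90·3 = 298, valid modulo lcm(90, 14) = 630: x ≡ 298 (mod 630).
Verify: 298 mod 10 = 8, 298 mod 9 = 1, 298 mod 14 = 4.

x ≡ 298 (mod 630).


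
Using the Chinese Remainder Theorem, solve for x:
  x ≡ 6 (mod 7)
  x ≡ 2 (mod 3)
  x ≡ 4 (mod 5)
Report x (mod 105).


Moduli 7, 3, 5 are pairwise coprime; by CRT there is a unique solution modulo M = 7 · 3 · 5 = 105.
Solve pairwise, accumulating the modulus:
  Start with x ≡ 6 (mod 7).
  Combine with x ≡ 2 (mod 3): since gcd(7, 3) = 1, we get a unique residue mod 21.
    Write x = 6 + 7·t and substitute into x ≡ 2 (mod 3): 7·t ≡ 2 − 6 = -4 (mod 3).
    Reduce coefficients mod 3: 1·t ≡ 2 (mod 3).
    So t ≡ 2 (mod 3).
    Then x = 6 + 7·2 = 20, valid modulo lcm(7, 3) = 21: x ≡ 20 (mod 21).
  Combine with x ≡ 4 (mod 5): since gcd(21, 5) = 1, we get a unique residue mod 105.
    Write x = 20 + 21·t and substitute into x ≡ 4 (mod 5): 21·t ≡ 4 − 20 = -16 (mod 5).
    Reduce coefficients mod 5: 1·t ≡ 4 (mod 5).
    So t ≡ 4 (mod 5).
    Then x = 20 + 21·4 = 104, valid modulo lcm(21, 5) = 105: x ≡ 104 (mod 105).
Verify: 104 mod 7 = 6 ✓, 104 mod 3 = 2 ✓, 104 mod 5 = 4 ✓.

x ≡ 104 (mod 105).


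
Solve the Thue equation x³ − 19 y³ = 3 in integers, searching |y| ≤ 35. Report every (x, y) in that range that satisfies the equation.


The equation is x³ - 19y³ = 3. For fixed y, x³ = 19·y³ + 3, so a solution requires the RHS to be a perfect cube.
Strategy: iterate y from -35 to 35, compute RHS = 19·y³ + 3, and check whether it is a (positive or negative) perfect cube.
Check small values of y:
  y = 0: RHS = 3 is not a perfect cube.
  y = 1: RHS = 22 is not a perfect cube.
  y = -1: RHS = -16 is not a perfect cube.
  y = 2: RHS = 155 is not a perfect cube.
  y = -2: RHS = -149 is not a perfect cube.
  y = 3: RHS = 516 is not a perfect cube.
  y = -3: RHS = -510 is not a perfect cube.
Continuing the search up to |y| = 35 finds no solutions either.
No (x, y) in the scanned range satisfies the equation.

No integer solutions with |y| ≤ 35.


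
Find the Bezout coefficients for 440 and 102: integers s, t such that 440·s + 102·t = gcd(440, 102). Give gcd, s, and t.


Euclidean algorithm on (440, 102) — divide until remainder is 0:
  440 = 4 · 102 + 32
  102 = 3 · 32 + 6
  32 = 5 · 6 + 2
  6 = 3 · 2 + 0
gcd(440, 102) = 2.
Track Bezout coefficients alongside the remainders: start with r₀ = 440 = a·1 + b·0 (s = 1, t = 0) and r₁ = 102 = a·0 + b·1 (s = 0, t = 1); each new remainder r_{k+1} = r_{k-1} − q_k·r_k inherits s_{k+1} = s_{k-1} − q_k·s_k, t_{k+1} = t_{k-1} − q_k·t_k, so r_k = a·s_k + b·t_k at every step:
  q = 4: r = 32, s = 1 − 4·0 = 1, t = 0 − 4·1 = -4  (check: 440·1 + 102·(-4) = 32)
  q = 3: r = 6, s = 0 − 3·1 = -3, t = 1 − 3·(-4) = 13  (check: 440·(-3) + 102·13 = 6)
  q = 5: r = 2, s = 1 − 5·(-3) = 16, t = -4 − 5·13 = -69  (check: 440·16 + 102·(-69) = 2)
The row with r = 2 (the gcd) gives the Bezout coefficients s = 16, t = -69.
Result: 440 · (16) + 102 · (-69) = 2.

gcd(440, 102) = 2; s = 16, t = -69 (check: 440·16 + 102·(-69) = 2).


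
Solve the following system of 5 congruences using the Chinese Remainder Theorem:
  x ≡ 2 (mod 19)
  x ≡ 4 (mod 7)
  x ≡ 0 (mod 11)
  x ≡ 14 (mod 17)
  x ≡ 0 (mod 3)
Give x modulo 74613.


Product of moduli M = 19 · 7 · 11 · 17 · 3 = 74613.
Merge one congruence at a time:
  Start: x ≡ 2 (mod 19).
  Combine with x ≡ 4 (mod 7); new modulus lcm = 133.
    Write x = 2 + 19·t and substitute into x ≡ 4 (mod 7): 19·t ≡ 4 − 2 = 2 (mod 7).
    Reduce coefficients mod 7: 5·t ≡ 2 (mod 7).
    The inverse of 5 mod 7 is 3 (since 5·3 = 15 = 2·7 + 1), so t ≡ 3·2 = 6 ≡ 6 (mod 7).
    Then x = 2 + 19·6 = 116, valid modulo lcm(19, 7) = 133: x ≡ 116 (mod 133).
  Combine with x ≡ 0 (mod 11); new modulus lcm = 1463.
    Write x = 116 + 133·t and substitute into x ≡ 0 (mod 11): 133·t ≡ 0 − 116 = -116 (mod 11).
    Reduce coefficients mod 11: 1·t ≡ 5 (mod 11).
    So t ≡ 5 (mod 11).
    Then x = 116 + 133·5 = 781, valid modulo lcm(133, 11) = 1463: x ≡ 781 (mod 1463).
  Combine with x ≡ 14 (mod 17); new modulus lcm = 24871.
    Write x = 781 + 1463·t and substitute into x ≡ 14 (mod 17): 1463·t ≡ 14 − 781 = -767 (mod 17).
    Reduce coefficients mod 17: 1·t ≡ 15 (mod 17).
    So t ≡ 15 (mod 17).
    Then x = 781 + 1463·15 = 22726, valid modulo lcm(1463, 17) = 24871: x ≡ 22726 (mod 24871).
  Combine with x ≡ 0 (mod 3); new modulus lcm = 74613.
    Write x = 22726 + 24871·t and substitute into x ≡ 0 (mod 3): 24871·t ≡ 0 − 22726 = -22726 (mod 3).
    Reduce coefficients mod 3: 1·t ≡ 2 (mod 3).
    So t ≡ 2 (mod 3).
    Then x = 22726 + 24871·2 = 72468, valid modulo lcm(24871, 3) = 74613: x ≡ 72468 (mod 74613).
Verify against each original: 72468 mod 19 = 2, 72468 mod 7 = 4, 72468 mod 11 = 0, 72468 mod 17 = 14, 72468 mod 3 = 0.

x ≡ 72468 (mod 74613).


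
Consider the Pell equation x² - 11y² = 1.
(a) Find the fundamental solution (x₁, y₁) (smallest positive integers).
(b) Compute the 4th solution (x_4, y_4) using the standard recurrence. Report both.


Step 1: Find the fundamental solution (x₁, y₁) of x² - 11y² = 1.
  Expand √11 as a continued fraction. a₀ = ⌊√11⌋ = 3; iterate m_{k+1} = d_k·a_k − m_k, d_{k+1} = (11 − m_{k+1}²)/d_k, a_{k+1} = ⌊(a₀ + m_{k+1})/d_{k+1}⌋ (starting m₀ = 0, d₀ = 1), with convergents p_k = a_k·p_{k-1} + p_{k-2}, q_k = a_k·q_{k-1} + q_{k-2} (p₋₁ = 1, q₋₁ = 0):
  k = 0: a₀ = 3; p₀/q₀ = 3/1; p₀² − 11·q₀² = 9 − 11 = -2.
  k = 1: m = 3, d = 2, a = ⌊(3 + 3)/2⌋ = 3; p/q = (3·3 + 1)/(3·1 + 0) = 10/3; p² − 11·q² = 100 − 99 = 1.
  The first convergent with p² − 11·q² = 1 gives the fundamental solution (x₁, y₁) = (10, 3).
Step 2: Apply the recurrence (x_{n+1}, y_{n+1}) = (x₁x_n + 11y₁y_n, x₁y_n + y₁x_n) repeatedly.
  From (x_1, y_1) = (10, 3): x_2 = 10·10 + 11·3·3 = 199; y_2 = 10·3 + 3·10 = 60.
  From (x_2, y_2) = (199, 60): x_3 = 10·199 + 11·3·60 = 3970; y_3 = 10·60 + 3·199 = 1197.
  From (x_3, y_3) = (3970, 1197): x_4 = 10·3970 + 11·3·1197 = 79201; y_4 = 10·1197 + 3·3970 = 23880.
Step 3: Verify x_4² - 11·y_4² = 6272798401 - 6272798400 = 1 (should be 1). ✓

(x_1, y_1) = (10, 3); (x_4, y_4) = (79201, 23880).


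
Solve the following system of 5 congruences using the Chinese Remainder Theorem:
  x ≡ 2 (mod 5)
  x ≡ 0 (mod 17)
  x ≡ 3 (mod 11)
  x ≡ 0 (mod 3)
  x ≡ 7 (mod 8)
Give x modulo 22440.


Product of moduli M = 5 · 17 · 11 · 3 · 8 = 22440.
Merge one congruence at a time:
  Start: x ≡ 2 (mod 5).
  Combine with x ≡ 0 (mod 17); new modulus lcm = 85.
    Write x = 2 + 5·t and substitute into x ≡ 0 (mod 17): 5·t ≡ 0 − 2 = -2 (mod 17).
    Reduce coefficients mod 17: 5·t ≡ 15 (mod 17).
    The inverse of 5 mod 17 is 7 (since 5·7 = 35 = 2·17 + 1), so t ≡ 7·15 = 105 ≡ 3 (mod 17).
    Then x = 2 + 5·3 = 17, valid modulo lcm(5, 17) = 85: x ≡ 17 (mod 85).
  Combine with x ≡ 3 (mod 11); new modulus lcm = 935.
    Write x = 17 + 85·t and substitute into x ≡ 3 (mod 11): 85·t ≡ 3 − 17 = -14 (mod 11).
    Reduce coefficients mod 11: 8·t ≡ 8 (mod 11).
    The inverse of 8 mod 11 is 7 (since 8·7 = 56 = 5·11 + 1), so t ≡ 7·8 = 56 ≡ 1 (mod 11).
    Then x = 17 + 85·1 = 102, valid modulo lcm(85, 11) = 935: x ≡ 102 (mod 935).
  Combine with x ≡ 0 (mod 3); new modulus lcm = 2805.
    Write x = 102 + 935·t and substitute into x ≡ 0 (mod 3): 935·t ≡ 0 − 102 = -102 (mod 3).
    Reduce coefficients mod 3: 2·t ≡ 0 (mod 3).
    The inverse of 2 mod 3 is 2 (since 2·2 = 4 = 1·3 + 1), so t ≡ 2·0 = 0 ≡ 0 (mod 3).
    Then x = 102 + 935·0 = 102, valid modulo lcm(935, 3) = 2805: x ≡ 102 (mod 2805).
  Combine with x ≡ 7 (mod 8); new modulus lcm = 22440.
    Write x = 102 + 2805·t and substitute into x ≡ 7 (mod 8): 2805·t ≡ 7 − 102 = -95 (mod 8).
    Reduce coefficients mod 8: 5·t ≡ 1 (mod 8).
    The inverse of 5 mod 8 is 5 (since 5·5 = 25 = 3·8 + 1), so t ≡ 5·1 = 5 ≡ 5 (mod 8).
    Then x = 102 + 2805·5 = 14127, valid modulo lcm(2805, 8) = 22440: x ≡ 14127 (mod 22440).
Verify against each original: 14127 mod 5 = 2, 14127 mod 17 = 0, 14127 mod 11 = 3, 14127 mod 3 = 0, 14127 mod 8 = 7.

x ≡ 14127 (mod 22440).


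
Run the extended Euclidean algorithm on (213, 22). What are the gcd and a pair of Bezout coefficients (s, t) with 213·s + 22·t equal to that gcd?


Euclidean algorithm on (213, 22) — divide until remainder is 0:
  213 = 9 · 22 + 15
  22 = 1 · 15 + 7
  15 = 2 · 7 + 1
  7 = 7 · 1 + 0
gcd(213, 22) = 1.
Track Bezout coefficients alongside the remainders: start with r₀ = 213 = a·1 + b·0 (s = 1, t = 0) and r₁ = 22 = a·0 + b·1 (s = 0, t = 1); each new remainder r_{k+1} = r_{k-1} − q_k·r_k inherits s_{k+1} = s_{k-1} − q_k·s_k, t_{k+1} = t_{k-1} − q_k·t_k, so r_k = a·s_k + b·t_k at every step:
  q = 9: r = 15, s = 1 − 9·0 = 1, t = 0 − 9·1 = -9  (check: 213·1 + 22·(-9) = 15)
  q = 1: r = 7, s = 0 − 1·1 = -1, t = 1 − 1·(-9) = 10  (check: 213·(-1) + 22·10 = 7)
  q = 2: r = 1, s = 1 − 2·(-1) = 3, t = -9 − 2·10 = -29  (check: 213·3 + 22·(-29) = 1)
The row with r = 1 (the gcd) gives the Bezout coefficients s = 3, t = -29.
Result: 213 · (3) + 22 · (-29) = 1.

gcd(213, 22) = 1; s = 3, t = -29 (check: 213·3 + 22·(-29) = 1).


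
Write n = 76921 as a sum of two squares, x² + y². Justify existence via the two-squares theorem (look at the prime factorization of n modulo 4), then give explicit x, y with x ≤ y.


Step 1: Factor n = 76921 = 13 · 61 · 97.
Step 2: Check the mod-4 condition on each prime factor: 13 ≡ 1 (mod 4), exponent 1; 61 ≡ 1 (mod 4), exponent 1; 97 ≡ 1 (mod 4), exponent 1.
All primes ≡ 3 (mod 4) appear to even exponent (or don't appear), so by the two-squares theorem n IS expressible as a sum of two squares.
Step 3: Build a representation. Here n = 13 · 61 · 97 is a product of primes ≡ 1 (mod 4). Each prime p ≡ 1 (mod 4) is itself a sum of two squares; find a² by testing p − a² for a perfect square:
  13: 13 − 1² = 12, 13 − 2² = 9 = 3² ⇒ 13 = 2² + 3².
  61: 61 − 1² = 60, 61 − 2² = 57, 61 − 3² = 52, 61 − 4² = 45, 61 − 5² = 36 = 6² ⇒ 61 = 5² + 6².
  97: 97 − 1² = 96, 97 − 2² = 93, 97 − 3² = 88, 97 − 4² = 81 = 9² ⇒ 97 = 4² + 9².
  Combine using the Brahmagupta–Fibonacci identity (a² + b²)(c² + d²) = (ac − bd)² + (ad + bc)² = (ac + bd)² + (ad − bc)²:
  13 · 61 = 793: from (2² + 3²)(5² + 6²), take (2·5 − 3·6, 2·6 + 3·5) = (10 − 18, 12 + 15) = (-8, 27); dropping signs (only squares matter) gives (8, 27); check 8² + 27² = 64 + 729 = 793 ✓.
  793 · 97 = 76921: from (8² + 27²)(4² + 9²), take (8·4 − 27·9, 8·9 + 27·4) = (32 − 243, 72 + 108) = (-211, 180); dropping signs (only squares matter) gives (211, 180); check 211² + 180² = 44521 + 32400 = 76921 ✓.
Step 4: Order so x ≤ y and verify: 180² + 211² = 32400 + 44521 = 76921 = n. ✓

n = 76921 = 180² + 211² (one valid representation with x ≤ y).


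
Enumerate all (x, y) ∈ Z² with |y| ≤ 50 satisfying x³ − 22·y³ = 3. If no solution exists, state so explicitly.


The equation is x³ - 22y³ = 3. For fixed y, x³ = 22·y³ + 3, so a solution requires the RHS to be a perfect cube.
Strategy: iterate y from -50 to 50, compute RHS = 22·y³ + 3, and check whether it is a (positive or negative) perfect cube.
Check small values of y:
  y = 0: RHS = 3 is not a perfect cube.
  y = 1: RHS = 25 is not a perfect cube.
  y = -1: RHS = -19 is not a perfect cube.
  y = 2: RHS = 179 is not a perfect cube.
  y = -2: RHS = -173 is not a perfect cube.
  y = 3: RHS = 597 is not a perfect cube.
  y = -3: RHS = -591 is not a perfect cube.
Continuing the search up to |y| = 50 finds no solutions either.
No (x, y) in the scanned range satisfies the equation.

No integer solutions with |y| ≤ 50.


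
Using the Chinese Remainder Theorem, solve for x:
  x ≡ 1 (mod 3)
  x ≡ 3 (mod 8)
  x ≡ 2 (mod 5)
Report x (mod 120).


Moduli 3, 8, 5 are pairwise coprime; by CRT there is a unique solution modulo M = 3 · 8 · 5 = 120.
Solve pairwise, accumulating the modulus:
  Start with x ≡ 1 (mod 3).
  Combine with x ≡ 3 (mod 8): since gcd(3, 8) = 1, we get a unique residue mod 24.
    Write x = 1 + 3·t and substitute into x ≡ 3 (mod 8): 3·t ≡ 3 − 1 = 2 (mod 8).
    The inverse of 3 mod 8 is 3 (since 3·3 = 9 = 1·8 + 1), so t ≡ 3·2 = 6 ≡ 6 (mod 8).
    Then x = 1 + 3·6 = 19, valid modulo lcm(3, 8) = 24: x ≡ 19 (mod 24).
  Combine with x ≡ 2 (mod 5): since gcd(24, 5) = 1, we get a unique residue mod 120.
    Write x = 19 + 24·t and substitute into x ≡ 2 (mod 5): 24·t ≡ 2 − 19 = -17 (mod 5).
    Reduce coefficients mod 5: 4·t ≡ 3 (mod 5).
    The inverse of 4 mod 5 is 4 (since 4·4 = 16 = 3·5 + 1), so t ≡ 4·3 = 12 ≡ 2 (mod 5).
    Then x = 19 + 24·2 = 67, valid modulo lcm(24, 5) = 120: x ≡ 67 (mod 120).
Verify: 67 mod 3 = 1 ✓, 67 mod 8 = 3 ✓, 67 mod 5 = 2 ✓.

x ≡ 67 (mod 120).


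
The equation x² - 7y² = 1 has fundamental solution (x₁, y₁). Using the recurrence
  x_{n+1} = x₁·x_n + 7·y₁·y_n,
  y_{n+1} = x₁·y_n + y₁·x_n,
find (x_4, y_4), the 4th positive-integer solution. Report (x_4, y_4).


Step 1: Find the fundamental solution (x₁, y₁) of x² - 7y² = 1.
  Expand √7 as a continued fraction. a₀ = ⌊√7⌋ = 2; iterate m_{k+1} = d_k·a_k − m_k, d_{k+1} = (7 − m_{k+1}²)/d_k, a_{k+1} = ⌊(a₀ + m_{k+1})/d_{k+1}⌋ (starting m₀ = 0, d₀ = 1), with convergents p_k = a_k·p_{k-1} + p_{k-2}, q_k = a_k·q_{k-1} + q_{k-2} (p₋₁ = 1, q₋₁ = 0):
  k = 0: a₀ = 2; p₀/q₀ = 2/1; p₀² − 7·q₀² = 4 − 7 = -3.
  k = 1: m = 2, d = 3, a = ⌊(2 + 2)/3⌋ = 1; p/q = (1·2 + 1)/(1·1 + 0) = 3/1; p² − 7·q² = 9 − 7 = 2.
  k = 2: m = 1, d = 2, a = ⌊(2 + 1)/2⌋ = 1; p/q = (1·3 + 2)/(1·1 + 1) = 5/2; p² − 7·q² = 25 − 28 = -3.
  k = 3: m = 1, d = 3, a = ⌊(2 + 1)/3⌋ = 1; p/q = (1·5 + 3)/(1·2 + 1) = 8/3; p² − 7·q² = 64 − 63 = 1.
  The first convergent with p² − 7·q² = 1 gives the fundamental solution (x₁, y₁) = (8, 3).
Step 2: Apply the recurrence (x_{n+1}, y_{n+1}) = (x₁x_n + 7y₁y_n, x₁y_n + y₁x_n) repeatedly.
  From (x_1, y_1) = (8, 3): x_2 = 8·8 + 7·3·3 = 127; y_2 = 8·3 + 3·8 = 48.
  From (x_2, y_2) = (127, 48): x_3 = 8·127 + 7·3·48 = 2024; y_3 = 8·48 + 3·127 = 765.
  From (x_3, y_3) = (2024, 765): x_4 = 8·2024 + 7·3·765 = 32257; y_4 = 8·765 + 3·2024 = 12192.
Step 3: Verify x_4² - 7·y_4² = 1040514049 - 1040514048 = 1 (should be 1). ✓

(x_1, y_1) = (8, 3); (x_4, y_4) = (32257, 12192).


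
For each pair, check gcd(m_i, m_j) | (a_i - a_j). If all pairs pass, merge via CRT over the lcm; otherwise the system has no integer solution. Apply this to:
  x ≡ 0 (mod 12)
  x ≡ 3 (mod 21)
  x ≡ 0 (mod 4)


Moduli 12, 21, 4 are not pairwise coprime, so CRT works modulo lcm(m_i) when all pairwise compatibility conditions hold.
Pairwise compatibility: gcd(m_i, m_j) must divide a_i - a_j for every pair.
Merge one congruence at a time:
  Start: x ≡ 0 (mod 12).
  Combine with x ≡ 3 (mod 21): gcd(12, 21) = 3; 3 - 0 = 3, which IS divisible by 3, so compatible.
    Write x = 0 + 12·t and substitute into x ≡ 3 (mod 21): 12·t ≡ 3 − 0 = 3 (mod 21).
    Divide the congruence (and modulus) by g = 3: 4·t ≡ 1 (mod 7).
    The inverse of 4 mod 7 is 2 (since 4·2 = 8 = 1·7 + 1), so t ≡ 2·1 = 2 ≡ 2 (mod 7).
    Then x = 0 + 12·2 = 24, valid modulo lcm(12, 21) = 84: x ≡ 24 (mod 84).
  Combine with x ≡ 0 (mod 4): gcd(84, 4) = 4; 0 - 24 = -24, which IS divisible by 4, so compatible.
    Write x = 24 + 84·t and substitute into x ≡ 0 (mod 4): 84·t ≡ 0 − 24 = -24 (mod 4).
    Divide the congruence (and modulus) by g = 4: 21·t ≡ -6 (mod 1).
    Modulo 1 every t works; take t = 0.
    Then x = 24 + 84·0 = 24, valid modulo lcm(84, 4) = 84: x ≡ 24 (mod 84).
Verify: 24 mod 12 = 0, 24 mod 21 = 3, 24 mod 4 = 0.

x ≡ 24 (mod 84).


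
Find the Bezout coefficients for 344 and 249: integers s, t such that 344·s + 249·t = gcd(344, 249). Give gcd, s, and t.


Euclidean algorithm on (344, 249) — divide until remainder is 0:
  344 = 1 · 249 + 95
  249 = 2 · 95 + 59
  95 = 1 · 59 + 36
  59 = 1 · 36 + 23
  36 = 1 · 23 + 13
  23 = 1 · 13 + 10
  13 = 1 · 10 + 3
  10 = 3 · 3 + 1
  3 = 3 · 1 + 0
gcd(344, 249) = 1.
Track Bezout coefficients alongside the remainders: start with r₀ = 344 = a·1 + b·0 (s = 1, t = 0) and r₁ = 249 = a·0 + b·1 (s = 0, t = 1); each new remainder r_{k+1} = r_{k-1} − q_k·r_k inherits s_{k+1} = s_{k-1} − q_k·s_k, t_{k+1} = t_{k-1} − q_k·t_k, so r_k = a·s_k + b·t_k at every step:
  q = 1: r = 95, s = 1 − 1·0 = 1, t = 0 − 1·1 = -1  (check: 344·1 + 249·(-1) = 95)
  q = 2: r = 59, s = 0 − 2·1 = -2, t = 1 − 2·(-1) = 3  (check: 344·(-2) + 249·3 = 59)
  q = 1: r = 36, s = 1 − 1·(-2) = 3, t = -1 − 1·3 = -4  (check: 344·3 + 249·(-4) = 36)
  q = 1: r = 23, s = -2 − 1·3 = -5, t = 3 − 1·(-4) = 7  (check: 344·(-5) + 249·7 = 23)
  q = 1: r = 13, s = 3 − 1·(-5) = 8, t = -4 − 1·7 = -11  (check: 344·8 + 249·(-11) = 13)
  q = 1: r = 10, s = -5 − 1·8 = -13, t = 7 − 1·(-11) = 18  (check: 344·(-13) + 249·18 = 10)
  q = 1: r = 3, s = 8 − 1·(-13) = 21, t = -11 − 1·18 = -29  (check: 344·21 + 249·(-29) = 3)
  q = 3: r = 1, s = -13 − 3·21 = -76, t = 18 − 3·(-29) = 105  (check: 344·(-76) + 249·105 = 1)
The row with r = 1 (the gcd) gives the Bezout coefficients s = -76, t = 105.
Result: 344 · (-76) + 249 · (105) = 1.

gcd(344, 249) = 1; s = -76, t = 105 (check: 344·(-76) + 249·105 = 1).


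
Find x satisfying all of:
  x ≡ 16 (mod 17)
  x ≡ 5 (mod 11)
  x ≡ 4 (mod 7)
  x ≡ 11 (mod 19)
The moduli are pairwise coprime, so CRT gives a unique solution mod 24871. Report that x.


Product of moduli M = 17 · 11 · 7 · 19 = 24871.
Merge one congruence at a time:
  Start: x ≡ 16 (mod 17).
  Combine with x ≡ 5 (mod 11); new modulus lcm = 187.
    Write x = 16 + 17·t and substitute into x ≡ 5 (mod 11): 17·t ≡ 5 − 16 = -11 (mod 11).
    Reduce coefficients mod 11: 6·t ≡ 0 (mod 11).
    The inverse of 6 mod 11 is 2 (since 6·2 = 12 = 1·11 + 1), so t ≡ 2·0 = 0 ≡ 0 (mod 11).
    Then x = 16 + 17·0 = 16, valid modulo lcm(17, 11) = 187: x ≡ 16 (mod 187).
  Combine with x ≡ 4 (mod 7); new modulus lcm = 1309.
    Write x = 16 + 187·t and substitute into x ≡ 4 (mod 7): 187·t ≡ 4 − 16 = -12 (mod 7).
    Reduce coefficients mod 7: 5·t ≡ 2 (mod 7).
    The inverse of 5 mod 7 is 3 (since 5·3 = 15 = 2·7 + 1), so t ≡ 3·2 = 6 ≡ 6 (mod 7).
    Then x = 16 + 187·6 = 1138, valid modulo lcm(187, 7) = 1309: x ≡ 1138 (mod 1309).
  Combine with x ≡ 11 (mod 19); new modulus lcm = 24871.
    Write x = 1138 + 1309·t and substitute into x ≡ 11 (mod 19): 1309·t ≡ 11 − 1138 = -1127 (mod 19).
    Reduce coefficients mod 19: 17·t ≡ 13 (mod 19).
    The inverse of 17 mod 19 is 9 (since 17·9 = 153 = 8·19 + 1), so t ≡ 9·13 = 117 ≡ 3 (mod 19).
    Then x = 1138 + 1309·3 = 5065, valid modulo lcm(1309, 19) = 24871: x ≡ 5065 (mod 24871).
Verify against each original: 5065 mod 17 = 16, 5065 mod 11 = 5, 5065 mod 7 = 4, 5065 mod 19 = 11.

x ≡ 5065 (mod 24871).


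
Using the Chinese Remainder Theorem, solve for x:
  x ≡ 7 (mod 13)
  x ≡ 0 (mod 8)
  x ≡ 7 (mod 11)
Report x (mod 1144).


Moduli 13, 8, 11 are pairwise coprime; by CRT there is a unique solution modulo M = 13 · 8 · 11 = 1144.
Solve pairwise, accumulating the modulus:
  Start with x ≡ 7 (mod 13).
  Combine with x ≡ 0 (mod 8): since gcd(13, 8) = 1, we get a unique residue mod 104.
    Write x = 7 + 13·t and substitute into x ≡ 0 (mod 8): 13·t ≡ 0 − 7 = -7 (mod 8).
    Reduce coefficients mod 8: 5·t ≡ 1 (mod 8).
    The inverse of 5 mod 8 is 5 (since 5·5 = 25 = 3·8 + 1), so t ≡ 5·1 = 5 ≡ 5 (mod 8).
    Then x = 7 + 13·5 = 72, valid modulo lcm(13, 8) = 104: x ≡ 72 (mod 104).
  Combine with x ≡ 7 (mod 11): since gcd(104, 11) = 1, we get a unique residue mod 1144.
    Write x = 72 + 104·t and substitute into x ≡ 7 (mod 11): 104·t ≡ 7 − 72 = -65 (mod 11).
    Reduce coefficients mod 11: 5·t ≡ 1 (mod 11).
    The inverse of 5 mod 11 is 9 (since 5·9 = 45 = 4·11 + 1), so t ≡ 9·1 = 9 ≡ 9 (mod 11).
    Then x = 72 + 104·9 = 1008, valid modulo lcm(104, 11) = 1144: x ≡ 1008 (mod 1144).
Verify: 1008 mod 13 = 7 ✓, 1008 mod 8 = 0 ✓, 1008 mod 11 = 7 ✓.

x ≡ 1008 (mod 1144).


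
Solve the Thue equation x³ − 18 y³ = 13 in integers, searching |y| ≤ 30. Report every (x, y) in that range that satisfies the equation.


The equation is x³ - 18y³ = 13. For fixed y, x³ = 18·y³ + 13, so a solution requires the RHS to be a perfect cube.
Strategy: iterate y from -30 to 30, compute RHS = 18·y³ + 13, and check whether it is a (positive or negative) perfect cube.
Check small values of y:
  y = 0: RHS = 13 is not a perfect cube.
  y = 1: RHS = 31 is not a perfect cube.
  y = -1: RHS = -5 is not a perfect cube.
  y = 2: RHS = 157 is not a perfect cube.
  y = -2: RHS = -131 is not a perfect cube.
  y = 3: RHS = 499 is not a perfect cube.
  y = -3: RHS = -473 is not a perfect cube.
Continuing the search up to |y| = 30 finds no solutions either.
No (x, y) in the scanned range satisfies the equation.

No integer solutions with |y| ≤ 30.


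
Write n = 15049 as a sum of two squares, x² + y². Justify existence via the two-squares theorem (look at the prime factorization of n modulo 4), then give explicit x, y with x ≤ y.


Step 1: Factor n = 15049 = 101 · 149.
Step 2: Check the mod-4 condition on each prime factor: 101 ≡ 1 (mod 4), exponent 1; 149 ≡ 1 (mod 4), exponent 1.
All primes ≡ 3 (mod 4) appear to even exponent (or don't appear), so by the two-squares theorem n IS expressible as a sum of two squares.
Step 3: Build a representation. Here n = 101 · 149 is a product of primes ≡ 1 (mod 4). Each prime p ≡ 1 (mod 4) is itself a sum of two squares; find a² by testing p − a² for a perfect square:
  101: 101 − 1² = 100 = 10² ⇒ 101 = 1² + 10².
  149: 149 − 1² = 148, 149 − 2² = 145, 149 − 3² = 140, 149 − 4² = 133, 149 − 5² = 124, 149 − 6² = 113, 149 − 7² = 100 = 10² ⇒ 149 = 7² + 10².
  Combine using the Brahmagupta–Fibonacci identity (a² + b²)(c² + d²) = (ac − bd)² + (ad + bc)² = (ac + bd)² + (ad − bc)²:
  101 · 149 = 15049: from (1² + 10²)(7² + 10²), take (1·7 − 10·10, 1·10 + 10·7) = (7 − 100, 10 + 70) = (-93, 80); dropping signs (only squares matter) gives (93, 80); check 93² + 80² = 8649 + 6400 = 15049 ✓.
Step 4: Order so x ≤ y and verify: 80² + 93² = 6400 + 8649 = 15049 = n. ✓

n = 15049 = 80² + 93² (one valid representation with x ≤ y).


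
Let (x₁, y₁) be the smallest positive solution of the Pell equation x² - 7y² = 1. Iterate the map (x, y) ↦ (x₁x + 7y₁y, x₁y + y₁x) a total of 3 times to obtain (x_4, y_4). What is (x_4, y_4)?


Step 1: Find the fundamental solution (x₁, y₁) of x² - 7y² = 1.
  Expand √7 as a continued fraction. a₀ = ⌊√7⌋ = 2; iterate m_{k+1} = d_k·a_k − m_k, d_{k+1} = (7 − m_{k+1}²)/d_k, a_{k+1} = ⌊(a₀ + m_{k+1})/d_{k+1}⌋ (starting m₀ = 0, d₀ = 1), with convergents p_k = a_k·p_{k-1} + p_{k-2}, q_k = a_k·q_{k-1} + q_{k-2} (p₋₁ = 1, q₋₁ = 0):
  k = 0: a₀ = 2; p₀/q₀ = 2/1; p₀² − 7·q₀² = 4 − 7 = -3.
  k = 1: m = 2, d = 3, a = ⌊(2 + 2)/3⌋ = 1; p/q = (1·2 + 1)/(1·1 + 0) = 3/1; p² − 7·q² = 9 − 7 = 2.
  k = 2: m = 1, d = 2, a = ⌊(2 + 1)/2⌋ = 1; p/q = (1·3 + 2)/(1·1 + 1) = 5/2; p² − 7·q² = 25 − 28 = -3.
  k = 3: m = 1, d = 3, a = ⌊(2 + 1)/3⌋ = 1; p/q = (1·5 + 3)/(1·2 + 1) = 8/3; p² − 7·q² = 64 − 63 = 1.
  The first convergent with p² − 7·q² = 1 gives the fundamental solution (x₁, y₁) = (8, 3).
Step 2: Apply the recurrence (x_{n+1}, y_{n+1}) = (x₁x_n + 7y₁y_n, x₁y_n + y₁x_n) repeatedly.
  From (x_1, y_1) = (8, 3): x_2 = 8·8 + 7·3·3 = 127; y_2 = 8·3 + 3·8 = 48.
  From (x_2, y_2) = (127, 48): x_3 = 8·127 + 7·3·48 = 2024; y_3 = 8·48 + 3·127 = 765.
  From (x_3, y_3) = (2024, 765): x_4 = 8·2024 + 7·3·765 = 32257; y_4 = 8·765 + 3·2024 = 12192.
Step 3: Verify x_4² - 7·y_4² = 1040514049 - 1040514048 = 1 (should be 1). ✓

(x_1, y_1) = (8, 3); (x_4, y_4) = (32257, 12192).
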